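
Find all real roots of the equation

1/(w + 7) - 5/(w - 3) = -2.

Multiply both sides by (w + 7)(w - 3):
(w - 3) - 5(w + 7) = -2(w + 7)(w - 3).
Expand and collect terms: -2w² - 4w + 80 = 0.
By the quadratic formula, w = (4 ± √656) / -4, so w ≈ -7.4031 or w ≈ 5.4031.
Neither value makes a denominator zero (w ≠ -7, w ≠ 3), so both are valid.

w = -7.4031 or w = 5.4031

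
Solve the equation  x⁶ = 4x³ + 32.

x = -1.5874 or x = 2

Let u = x³. The equation becomes u² - 4u - 32 = 0.
Factor: (u - 8)(u + 4) = 0, so u = 8 or u = -4.
x³ = 8 gives x = 2.
x³ = -4 gives x = -∛(4) ≈ -1.5874.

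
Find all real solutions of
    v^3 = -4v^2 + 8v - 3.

v = -5.5414 or v = 0.5414 or v = 1

Rearrange: v^3 + 4v^2 - 8v + 3 = 0.
Possible rational roots are divisors of 3. Testing v = 1 gives 0, so (v - 1) is a factor.
Divide: v^3 + 4v^2 - 8v + 3 = (v - 1)(v^2 + 5v - 3).
Apply the quadratic formula to v^2 + 5v - 3 = 0: v = (-5 +/- sqrt(37))/2, i.e. v ~= 0.5414 or v ~= -5.5414.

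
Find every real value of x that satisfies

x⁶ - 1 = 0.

Let u = x³. The equation becomes u² - 1 = 0.
Factor: (u - 1)(u + 1) = 0, so u = 1 or u = -1.
x³ = 1 gives x = 1.
x³ = -1 gives x = -1.

x = -1 or x = 1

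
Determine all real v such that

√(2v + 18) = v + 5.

v = -1

Square both sides: 2v + 18 = (v + 5)².
Expand and rearrange: v² + 8v + 7 = 0.
Solving gives v = -1 or v = -7.
Check each candidate in the original equation:
  v = -1: √(16) = 4, while v + 5 = 4 — valid.
  v = -7: √(4) = 2, while v + 5 = -2 — extraneous.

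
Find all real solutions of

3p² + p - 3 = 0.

p = -1.1805 or p = 0.8471

Discriminant: (1)² − 4·3·(-3) = 37.
Quadratic formula: p = (-1 ± √37) / 6.
So p = -1/6 + √(37)/6 ≈ 0.8471 or p = -√(37)/6 - 1/6 ≈ -1.1805.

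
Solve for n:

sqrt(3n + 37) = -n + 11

n = 4

Square both sides: 3n + 37 = (-n + 11)^2.
Expand and rearrange: n^2 - 25n + 84 = 0.
Solving gives n = 21 or n = 4.
Check each candidate in the original equation:
  n = 21: sqrt(100) = 10, while -n + 11 = -10 — extraneous.
  n = 4: sqrt(49) = 7, while -n + 11 = 7 — valid.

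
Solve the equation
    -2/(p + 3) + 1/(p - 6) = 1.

Multiply both sides by (p + 3)(p - 6):
-2(p - 6) + (p + 3) = (p + 3)(p - 6).
Expand and collect terms: p² - 2p - 33 = 0.
By the quadratic formula, p = (2 ± √136) / 2, so p ≈ 6.831 or p ≈ -4.831.
Neither value makes a denominator zero (p ≠ -3, p ≠ 6), so both are valid.

p = -4.831 or p = 6.831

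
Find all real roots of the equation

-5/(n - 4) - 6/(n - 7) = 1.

Multiply both sides by (n - 4)(n - 7):
-5(n - 7) - 6(n - 4) = (n - 4)(n - 7).
Expand and collect terms: n^2 - 31 = 0.
By the quadratic formula, n = (0 +/- sqrt(124)) / 2, so n ~= 5.5678 or n ~= -5.5678.
Neither value makes a denominator zero (n != 4, n != 7), so both are valid.

n = -5.5678 or n = 5.5678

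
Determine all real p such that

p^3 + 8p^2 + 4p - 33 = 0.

p = -6.6533 or p = -3 or p = 1.6533

Possible rational roots are divisors of -33. Testing p = -3 gives 0, so (p + 3) is a factor.
Divide: p^3 + 8p^2 + 4p - 33 = (p + 3)(p^2 + 5p - 11).
Apply the quadratic formula to p^2 + 5p - 11 = 0: p = (-5 +/- sqrt(69))/2, i.e. p ~= 1.6533 or p ~= -6.6533.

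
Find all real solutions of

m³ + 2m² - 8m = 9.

Rearrange: m³ + 2m² - 8m - 9 = 0.
Possible rational roots are divisors of -9. Testing m = -1 gives 0, so (m + 1) is a factor.
Divide: m³ + 2m² - 8m - 9 = (m + 1)(m² + m - 9).
Apply the quadratic formula to m² + m - 9 = 0: m = (-1 ± √37)/2, i.e. m ≈ 2.5414 or m ≈ -3.5414.

m = -3.5414 or m = -1 or m = 2.5414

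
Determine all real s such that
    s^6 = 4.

s = -1.2599 or s = 1.2599

Let u = s^3. The equation becomes u^2 - 4 = 0.
Factor: (u - 2)(u + 2) = 0, so u = 2 or u = -2.
s^3 = 2 gives s = (2)^(1/3) ~= 1.2599.
s^3 = -2 gives s = -(2)^(1/3) ~= -1.2599.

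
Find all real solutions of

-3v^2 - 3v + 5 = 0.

v = -1.8844 or v = 0.8844

Discriminant: (-3)^2 - 4*(-3)*5 = 69.
Quadratic formula: v = (3 +/- sqrt(69)) / (-6).
So v = -sqrt(69)/6 - 1/2 ~= -1.8844 or v = -1/2 + sqrt(69)/6 ~= 0.8844.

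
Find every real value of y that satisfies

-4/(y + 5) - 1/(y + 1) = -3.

Multiply both sides by (y + 5)(y + 1):
-4(y + 1) - (y + 5) = -3(y + 5)(y + 1).
Expand and collect terms: -3y^2 - 13y - 6 = 0.
By the quadratic formula, y = (13 +/- sqrt(97)) / -6, so y ~= -3.8081 or y ~= -0.5252.
Neither value makes a denominator zero (y != -5, y != -1), so both are valid.

y = -3.8081 or y = -0.5252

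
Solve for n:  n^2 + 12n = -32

Bring every term to one side: n^2 + 12n + 32 = 0.
Factor: (n + 8)(n + 4) = 0.
So n = -8 or n = -4.

n = -8 or n = -4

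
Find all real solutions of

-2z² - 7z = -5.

z = -4.1085 or z = 0.6085

Rearrange to standard form: -2z² - 7z + 5 = 0.
Discriminant: (-7)² − 4·(-2)·5 = 89.
Quadratic formula: z = (7 ± √89) / (-4).
So z = -√(89)/4 - 7/4 ≈ -4.1085 or z = -7/4 + √(89)/4 ≈ 0.6085.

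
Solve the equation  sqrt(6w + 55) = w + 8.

w = -1

Square both sides: 6w + 55 = (w + 8)^2.
Expand and rearrange: w^2 + 10w + 9 = 0.
Solving gives w = -1 or w = -9.
Check each candidate in the original equation:
  w = -1: sqrt(49) = 7, while w + 8 = 7 — valid.
  w = -9: sqrt(1) = 1, while w + 8 = -1 — extraneous.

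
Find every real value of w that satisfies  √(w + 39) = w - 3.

Square both sides: w + 39 = (w - 3)².
Expand and rearrange: w² - 7w - 30 = 0.
Solving gives w = 10 or w = -3.
Check each candidate in the original equation:
  w = 10: √(49) = 7, while w - 3 = 7 — valid.
  w = -3: √(36) = 6, while w - 3 = -6 — extraneous.

w = 10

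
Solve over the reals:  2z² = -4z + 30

Bring every term to one side: 2z² + 4z - 30 = 0.
Factor: 2(z - 3)(z + 5) = 0.
So z = 3 or z = -5.

z = -5 or z = 3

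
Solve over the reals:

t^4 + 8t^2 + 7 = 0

Let u = t^2. The equation becomes u^2 + 8u + 7 = 0.
Factor: (u + 7)(u + 1) = 0, so u = -7 or u = -1.
t^2 = -7 < 0 has no real solution.
t^2 = -1 < 0 has no real solution.

No real solutions.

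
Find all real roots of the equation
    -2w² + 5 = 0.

w = -1.5811 or w = 1.5811

Discriminant: (0)² − 4·(-2)·5 = 40.
Quadratic formula: w = (0 ± √40) / (-4).
So w = -√(10)/2 ≈ -1.5811 or w = √(10)/2 ≈ 1.5811.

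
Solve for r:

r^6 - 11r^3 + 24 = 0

Let u = r^3. The equation becomes u^2 - 11u + 24 = 0.
Factor: (u - 8)(u - 3) = 0, so u = 8 or u = 3.
r^3 = 8 gives r = 2.
r^3 = 3 gives r = (3)^(1/3) ~= 1.4422.

r = 1.4422 or r = 2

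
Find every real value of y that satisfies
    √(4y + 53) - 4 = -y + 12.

y = 7

Isolate the radical: √(4y + 53) = -y + 16.
Square both sides: 4y + 53 = (-y + 16)².
Expand and rearrange: y² - 36y + 203 = 0.
Solving gives y = 29 or y = 7.
Check each candidate in the original equation:
  y = 29: √(169) = 13, while -y + 16 = -13 — extraneous.
  y = 7: √(81) = 9, while -y + 16 = 9 — valid.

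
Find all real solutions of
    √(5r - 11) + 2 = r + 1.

Isolate the radical: √(5r - 11) = r - 1.
Square both sides: 5r - 11 = (r - 1)².
Expand and rearrange: r² - 7r + 12 = 0.
Solving gives r = 4 or r = 3.
Check each candidate in the original equation:
  r = 4: √(9) = 3, while r - 1 = 3 — valid.
  r = 3: √(4) = 2, while r - 1 = 2 — valid.

r = 3 or r = 4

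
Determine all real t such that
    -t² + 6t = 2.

t = 0.3542 or t = 5.6458

Rearrange to standard form: -t² + 6t - 2 = 0.
Discriminant: (6)² − 4·(-1)·(-2) = 28.
Quadratic formula: t = (-6 ± √28) / (-2).
So t = 3 - √(7) ≈ 0.3542 or t = √(7) + 3 ≈ 5.6458.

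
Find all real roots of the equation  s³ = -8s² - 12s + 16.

Rearrange: s³ + 8s² + 12s - 16 = 0.
Possible rational roots are divisors of -16. Testing s = -4 gives 0, so (s + 4) is a factor.
Divide: s³ + 8s² + 12s - 16 = (s + 4)(s² + 4s - 4).
Apply the quadratic formula to s² + 4s - 4 = 0: s = (-4 ± √32)/2, i.e. s ≈ 0.8284 or s ≈ -4.8284.

s = -4.8284 or s = -4 or s = 0.8284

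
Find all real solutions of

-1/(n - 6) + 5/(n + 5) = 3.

Multiply both sides by (n - 6)(n + 5):
-(n + 5) + 5(n - 6) = 3(n - 6)(n + 5).
Expand and collect terms: 3n² - 7n - 55 = 0.
By the quadratic formula, n = (7 ± √709) / 6, so n ≈ 5.6045 or n ≈ -3.2712.
Neither value makes a denominator zero (n ≠ 6, n ≠ -5), so both are valid.

n = -3.2712 or n = 5.6045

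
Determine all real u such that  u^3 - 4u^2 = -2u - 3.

Rearrange: u^3 - 4u^2 + 2u + 3 = 0.
Possible rational roots are divisors of 3. Testing u = 3 gives 0, so (u - 3) is a factor.
Divide: u^3 - 4u^2 + 2u + 3 = (u - 3)(u^2 - u - 1).
Apply the quadratic formula to u^2 - u - 1 = 0: u = (1 +/- sqrt(5))/2, i.e. u ~= 1.618 or u ~= -0.618.

u = -0.618 or u = 1.618 or u = 3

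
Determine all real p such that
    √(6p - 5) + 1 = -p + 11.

p = 5

Isolate the radical: √(6p - 5) = -p + 10.
Square both sides: 6p - 5 = (-p + 10)².
Expand and rearrange: p² - 26p + 105 = 0.
Solving gives p = 21 or p = 5.
Check each candidate in the original equation:
  p = 21: √(121) = 11, while -p + 10 = -11 — extraneous.
  p = 5: √(25) = 5, while -p + 10 = 5 — valid.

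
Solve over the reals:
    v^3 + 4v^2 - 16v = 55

v = -5 or v = -2.8541 or v = 3.8541

Rearrange: v^3 + 4v^2 - 16v - 55 = 0.
Possible rational roots are divisors of -55. Testing v = -5 gives 0, so (v + 5) is a factor.
Divide: v^3 + 4v^2 - 16v - 55 = (v + 5)(v^2 - v - 11).
Apply the quadratic formula to v^2 - v - 11 = 0: v = (1 +/- sqrt(45))/2, i.e. v ~= 3.8541 or v ~= -2.8541.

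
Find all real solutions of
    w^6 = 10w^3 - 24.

w = 1.5874 or w = 1.8171

Let u = w^3. The equation becomes u^2 - 10u + 24 = 0.
Factor: (u - 4)(u - 6) = 0, so u = 4 or u = 6.
w^3 = 4 gives w = (4)^(1/3) ~= 1.5874.
w^3 = 6 gives w = (6)^(1/3) ~= 1.8171.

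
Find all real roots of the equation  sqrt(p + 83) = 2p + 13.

Square both sides: p + 83 = (2p + 13)^2.
Expand and rearrange: 4p^2 + 51p + 86 = 0.
Solving gives p = -2 or p = -10.75.
Check each candidate in the original equation:
  p = -2: sqrt(81) = 9, while 2p + 13 = 9 — valid.
  p = -10.75: sqrt(72.25) = 8.5, while 2p + 13 = -8.5 — extraneous.

p = -2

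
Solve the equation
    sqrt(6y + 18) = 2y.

Square both sides: 6y + 18 = (2y)^2.
Expand and rearrange: 4y^2 - 6y - 18 = 0.
Solving gives y = 3 or y = -1.5.
Check each candidate in the original equation:
  y = 3: sqrt(36) = 6, while 2y = 6 — valid.
  y = -1.5: sqrt(9) = 3, while 2y = -3 — extraneous.

y = 3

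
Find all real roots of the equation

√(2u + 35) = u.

u = 7

Square both sides: 2u + 35 = (u)².
Expand and rearrange: u² - 2u - 35 = 0.
Solving gives u = 7 or u = -5.
Check each candidate in the original equation:
  u = 7: √(49) = 7, while u = 7 — valid.
  u = -5: √(25) = 5, while u = -5 — extraneous.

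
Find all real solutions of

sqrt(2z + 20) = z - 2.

Square both sides: 2z + 20 = (z - 2)^2.
Expand and rearrange: z^2 - 6z - 16 = 0.
Solving gives z = 8 or z = -2.
Check each candidate in the original equation:
  z = 8: sqrt(36) = 6, while z - 2 = 6 — valid.
  z = -2: sqrt(16) = 4, while z - 2 = -4 — extraneous.

z = 8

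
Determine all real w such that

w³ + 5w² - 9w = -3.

Rearrange: w³ + 5w² - 9w + 3 = 0.
Possible rational roots are divisors of 3. Testing w = 1 gives 0, so (w - 1) is a factor.
Divide: w³ + 5w² - 9w + 3 = (w - 1)(w² + 6w - 3).
Apply the quadratic formula to w² + 6w - 3 = 0: w = (-6 ± √48)/2, i.e. w ≈ 0.4641 or w ≈ -6.4641.

w = -6.4641 or w = 0.4641 or w = 1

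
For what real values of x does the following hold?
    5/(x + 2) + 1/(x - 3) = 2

x = 0.1292 or x = 3.8708

Multiply both sides by (x + 2)(x - 3):
5(x - 3) + (x + 2) = 2(x + 2)(x - 3).
Expand and collect terms: 2x² - 8x + 1 = 0.
By the quadratic formula, x = (8 ± √56) / 4, so x ≈ 3.8708 or x ≈ 0.1292.
Neither value makes a denominator zero (x ≠ -2, x ≠ 3), so both are valid.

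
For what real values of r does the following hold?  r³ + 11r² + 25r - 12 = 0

r = -7.4051 or r = -4 or r = 0.4051

Possible rational roots are divisors of -12. Testing r = -4 gives 0, so (r + 4) is a factor.
Divide: r³ + 11r² + 25r - 12 = (r + 4)(r² + 7r - 3).
Apply the quadratic formula to r² + 7r - 3 = 0: r = (-7 ± √61)/2, i.e. r ≈ 0.4051 or r ≈ -7.4051.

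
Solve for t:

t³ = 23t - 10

Rearrange: t³ - 23t + 10 = 0.
Possible rational roots are divisors of 10. Testing t = -5 gives 0, so (t + 5) is a factor.
Divide: t³ - 23t + 10 = (t + 5)(t² - 5t + 2).
Apply the quadratic formula to t² - 5t + 2 = 0: t = (5 ± √17)/2, i.e. t ≈ 4.5616 or t ≈ 0.4384.

t = -5 or t = 0.4384 or t = 4.5616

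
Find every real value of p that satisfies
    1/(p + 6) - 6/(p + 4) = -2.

Multiply both sides by (p + 6)(p + 4):
(p + 4) - 6(p + 6) = -2(p + 6)(p + 4).
Expand and collect terms: -2p^2 - 15p - 16 = 0.
By the quadratic formula, p = (15 +/- sqrt(97)) / -4, so p ~= -6.2122 or p ~= -1.2878.
Neither value makes a denominator zero (p != -6, p != -4), so both are valid.

p = -6.2122 or p = -1.2878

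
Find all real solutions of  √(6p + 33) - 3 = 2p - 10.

Isolate the radical: √(6p + 33) = 2p - 7.
Square both sides: 6p + 33 = (2p - 7)².
Expand and rearrange: 4p² - 34p + 16 = 0.
Solving gives p = 8 or p = 0.5.
Check each candidate in the original equation:
  p = 8: √(81) = 9, while 2p - 7 = 9 — valid.
  p = 0.5: √(36) = 6, while 2p - 7 = -6 — extraneous.

p = 8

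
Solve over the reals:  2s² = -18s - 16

s = -8 or s = -1

Bring every term to one side: 2s² + 18s + 16 = 0.
Factor: 2(s + 8)(s + 1) = 0.
So s = -8 or s = -1.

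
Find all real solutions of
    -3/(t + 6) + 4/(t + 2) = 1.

Multiply both sides by (t + 6)(t + 2):
-3(t + 2) + 4(t + 6) = (t + 6)(t + 2).
Expand and collect terms: t² + 7t - 6 = 0.
By the quadratic formula, t = (-7 ± √73) / 2, so t ≈ 0.772 or t ≈ -7.772.
Neither value makes a denominator zero (t ≠ -6, t ≠ -2), so both are valid.

t = -7.772 or t = 0.772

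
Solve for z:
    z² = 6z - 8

z = 2 or z = 4

Bring every term to one side: z² - 6z + 8 = 0.
Factor: (z - 2)(z - 4) = 0.
So z = 2 or z = 4.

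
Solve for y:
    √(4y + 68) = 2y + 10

Square both sides: 4y + 68 = (2y + 10)².
Expand and rearrange: 4y² + 36y + 32 = 0.
Solving gives y = -1 or y = -8.
Check each candidate in the original equation:
  y = -1: √(64) = 8, while 2y + 10 = 8 — valid.
  y = -8: √(36) = 6, while 2y + 10 = -6 — extraneous.

y = -1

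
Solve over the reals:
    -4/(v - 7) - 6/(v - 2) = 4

v = 0.2396 or v = 6.2604

Multiply both sides by (v - 7)(v - 2):
-4(v - 2) - 6(v - 7) = 4(v - 7)(v - 2).
Expand and collect terms: 4v^2 - 26v + 6 = 0.
By the quadratic formula, v = (26 +/- sqrt(580)) / 8, so v ~= 6.2604 or v ~= 0.2396.
Neither value makes a denominator zero (v != 7, v != 2), so both are valid.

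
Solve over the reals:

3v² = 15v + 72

v = -3 or v = 8

Bring every term to one side: 3v² - 15v - 72 = 0.
Factor: 3(v - 8)(v + 3) = 0.
So v = 8 or v = -3.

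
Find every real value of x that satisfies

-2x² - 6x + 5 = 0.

Discriminant: (-6)² − 4·(-2)·5 = 76.
Quadratic formula: x = (6 ± √76) / (-4).
So x = -√(19)/2 - 3/2 ≈ -3.6794 or x = -3/2 + √(19)/2 ≈ 0.6794.

x = -3.6794 or x = 0.6794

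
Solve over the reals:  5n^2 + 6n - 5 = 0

n = -1.7662 or n = 0.5662

Discriminant: (6)^2 - 4*5*(-5) = 136.
Quadratic formula: n = (-6 +/- sqrt(136)) / 10.
So n = -3/5 + sqrt(34)/5 ~= 0.5662 or n = -sqrt(34)/5 - 3/5 ~= -1.7662.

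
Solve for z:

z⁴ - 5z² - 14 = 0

z = -2.6458 or z = 2.6458

Let u = z². The equation becomes u² - 5u - 14 = 0.
Factor: (u - 7)(u + 2) = 0, so u = 7 or u = -2.
z² = 7 gives z = ±√(7) ≈ ±2.6458.
z² = -2 < 0 has no real solution.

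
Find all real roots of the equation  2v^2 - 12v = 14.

Bring every term to one side: 2v^2 - 12v - 14 = 0.
Factor: 2(v - 7)(v + 1) = 0.
So v = 7 or v = -1.

v = -1 or v = 7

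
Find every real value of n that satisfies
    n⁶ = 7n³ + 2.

n = -0.6502 or n = 1.9377

Let u = n³. The equation becomes u² - 7u - 2 = 0.
By the quadratic formula, u = 7/2 + √(57)/2 or u = 7/2 - √(57)/2.
n³ = 7/2 + √(57)/2 gives n = ∛(7/2 + √(57)/2) ≈ 1.9377.
n³ = 7/2 - √(57)/2 gives n = -∛(-7/2 + √(57)/2) ≈ -0.6502.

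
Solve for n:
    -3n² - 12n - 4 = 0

Discriminant: (-12)² − 4·(-3)·(-4) = 96.
Quadratic formula: n = (12 ± √96) / (-6).
So n = -2 - 2·√(6)/3 ≈ -3.633 or n = -2 + 2·√(6)/3 ≈ -0.367.

n = -3.633 or n = -0.367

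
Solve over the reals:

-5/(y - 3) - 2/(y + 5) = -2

y = -4.2562 or y = 5.7562

Multiply both sides by (y - 3)(y + 5):
-5(y + 5) - 2(y - 3) = -2(y - 3)(y + 5).
Expand and collect terms: -2y^2 + 3y + 49 = 0.
By the quadratic formula, y = (-3 +/- sqrt(401)) / -4, so y ~= -4.2562 or y ~= 5.7562.
Neither value makes a denominator zero (y != 3, y != -5), so both are valid.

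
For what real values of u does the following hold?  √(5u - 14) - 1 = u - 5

Isolate the radical: √(5u - 14) = u - 4.
Square both sides: 5u - 14 = (u - 4)².
Expand and rearrange: u² - 13u + 30 = 0.
Solving gives u = 10 or u = 3.
Check each candidate in the original equation:
  u = 10: √(36) = 6, while u - 4 = 6 — valid.
  u = 3: √(1) = 1, while u - 4 = -1 — extraneous.

u = 10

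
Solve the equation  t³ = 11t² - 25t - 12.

t = -0.4051 or t = 4 or t = 7.4051

Rearrange: t³ - 11t² + 25t + 12 = 0.
Possible rational roots are divisors of 12. Testing t = 4 gives 0, so (t - 4) is a factor.
Divide: t³ - 11t² + 25t + 12 = (t - 4)(t² - 7t - 3).
Apply the quadratic formula to t² - 7t - 3 = 0: t = (7 ± √61)/2, i.e. t ≈ 7.4051 or t ≈ -0.4051.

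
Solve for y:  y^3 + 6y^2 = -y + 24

y = -4.7016 or y = -3 or y = 1.7016

Rearrange: y^3 + 6y^2 + y - 24 = 0.
Possible rational roots are divisors of -24. Testing y = -3 gives 0, so (y + 3) is a factor.
Divide: y^3 + 6y^2 + y - 24 = (y + 3)(y^2 + 3y - 8).
Apply the quadratic formula to y^2 + 3y - 8 = 0: y = (-3 +/- sqrt(41))/2, i.e. y ~= 1.7016 or y ~= -4.7016.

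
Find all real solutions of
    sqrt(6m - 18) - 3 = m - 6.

m = 3 or m = 9

Isolate the radical: sqrt(6m - 18) = m - 3.
Square both sides: 6m - 18 = (m - 3)^2.
Expand and rearrange: m^2 - 12m + 27 = 0.
Solving gives m = 9 or m = 3.
Check each candidate in the original equation:
  m = 9: sqrt(36) = 6, while m - 3 = 6 — valid.
  m = 3: sqrt(0) = 0, while m - 3 = 0 — valid.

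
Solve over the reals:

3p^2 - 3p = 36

Bring every term to one side: 3p^2 - 3p - 36 = 0.
Factor: 3(p - 4)(p + 3) = 0.
So p = 4 or p = -3.

p = -3 or p = 4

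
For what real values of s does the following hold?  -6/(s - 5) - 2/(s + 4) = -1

s = -2.8655 or s = 11.8655

Multiply both sides by (s - 5)(s + 4):
-6(s + 4) - 2(s - 5) = -(s - 5)(s + 4).
Expand and collect terms: -s^2 + 9s + 34 = 0.
By the quadratic formula, s = (-9 +/- sqrt(217)) / -2, so s ~= -2.8655 or s ~= 11.8655.
Neither value makes a denominator zero (s != 5, s != -4), so both are valid.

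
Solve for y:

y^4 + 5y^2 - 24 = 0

Let u = y^2. The equation becomes u^2 + 5u - 24 = 0.
Factor: (u - 3)(u + 8) = 0, so u = 3 or u = -8.
y^2 = 3 gives y = +/-sqrt(3) ~= +/-1.7321.
y^2 = -8 < 0 has no real solution.

y = -1.7321 or y = 1.7321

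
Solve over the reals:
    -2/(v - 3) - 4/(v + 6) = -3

v = -4.772 or v = 3.772

Multiply both sides by (v - 3)(v + 6):
-2(v + 6) - 4(v - 3) = -3(v - 3)(v + 6).
Expand and collect terms: -3v^2 - 3v + 54 = 0.
By the quadratic formula, v = (3 +/- sqrt(657)) / -6, so v ~= -4.772 or v ~= 3.772.
Neither value makes a denominator zero (v != 3, v != -6), so both are valid.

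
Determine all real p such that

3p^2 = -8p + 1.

Rearrange to standard form: 3p^2 + 8p - 1 = 0.
Discriminant: (8)^2 - 4*3*(-1) = 76.
Quadratic formula: p = (-8 +/- sqrt(76)) / 6.
So p = -4/3 + sqrt(19)/3 ~= 0.1196 or p = -sqrt(19)/3 - 4/3 ~= -2.7863.

p = -2.7863 or p = 0.1196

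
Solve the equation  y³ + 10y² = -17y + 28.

Rearrange: y³ + 10y² + 17y - 28 = 0.
Possible rational roots are divisors of -28. Testing y = -4 gives 0, so (y + 4) is a factor.
Divide: y³ + 10y² + 17y - 28 = (y + 4)(y² + 6y - 7).
Factor the quadratic: y = 1 or y = -7.

y = -7 or y = -4 or y = 1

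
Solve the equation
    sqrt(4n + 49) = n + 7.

Square both sides: 4n + 49 = (n + 7)^2.
Expand and rearrange: n^2 + 10n = 0.
Solving gives n = 0 or n = -10.
Check each candidate in the original equation:
  n = 0: sqrt(49) = 7, while n + 7 = 7 — valid.
  n = -10: sqrt(9) = 3, while n + 7 = -3 — extraneous.

n = 0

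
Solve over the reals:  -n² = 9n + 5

n = -8.4051 or n = -0.5949

Rearrange to standard form: -n² - 9n - 5 = 0.
Discriminant: (-9)² − 4·(-1)·(-5) = 61.
Quadratic formula: n = (9 ± √61) / (-2).
So n = -9/2 - √(61)/2 ≈ -8.4051 or n = -9/2 + √(61)/2 ≈ -0.5949.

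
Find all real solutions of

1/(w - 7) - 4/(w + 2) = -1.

w = 4

Multiply both sides by (w - 7)(w + 2):
(w + 2) - 4(w - 7) = -(w - 7)(w + 2).
Expand and collect terms: -w² + 8w - 16 = 0.
This has the repeated root w = 4.
Neither value makes a denominator zero (w ≠ 7, w ≠ -2), so both are valid.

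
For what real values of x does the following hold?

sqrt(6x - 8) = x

x = 2 or x = 4

Square both sides: 6x - 8 = (x)^2.
Expand and rearrange: x^2 - 6x + 8 = 0.
Solving gives x = 4 or x = 2.
Check each candidate in the original equation:
  x = 4: sqrt(16) = 4, while x = 4 — valid.
  x = 2: sqrt(4) = 2, while x = 2 — valid.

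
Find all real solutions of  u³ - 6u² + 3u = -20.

Rearrange: u³ - 6u² + 3u + 20 = 0.
Possible rational roots are divisors of 20. Testing u = 4 gives 0, so (u - 4) is a factor.
Divide: u³ - 6u² + 3u + 20 = (u - 4)(u² - 2u - 5).
Apply the quadratic formula to u² - 2u - 5 = 0: u = (2 ± √24)/2, i.e. u ≈ 3.4495 or u ≈ -1.4495.

u = -1.4495 or u = 3.4495 or u = 4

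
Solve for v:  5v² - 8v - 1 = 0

Discriminant: (-8)² − 4·5·(-1) = 84.
Quadratic formula: v = (8 ± √84) / 10.
So v = 4/5 + √(21)/5 ≈ 1.7165 or v = 4/5 - √(21)/5 ≈ -0.1165.

v = -0.1165 or v = 1.7165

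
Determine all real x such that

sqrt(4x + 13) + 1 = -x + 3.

x = -1

Isolate the radical: sqrt(4x + 13) = -x + 2.
Square both sides: 4x + 13 = (-x + 2)^2.
Expand and rearrange: x^2 - 8x - 9 = 0.
Solving gives x = 9 or x = -1.
Check each candidate in the original equation:
  x = 9: sqrt(49) = 7, while -x + 2 = -7 — extraneous.
  x = -1: sqrt(9) = 3, while -x + 2 = 3 — valid.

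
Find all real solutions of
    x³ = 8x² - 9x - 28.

Rearrange: x³ - 8x² + 9x + 28 = 0.
Possible rational roots are divisors of 28. Testing x = 4 gives 0, so (x - 4) is a factor.
Divide: x³ - 8x² + 9x + 28 = (x - 4)(x² - 4x - 7).
Apply the quadratic formula to x² - 4x - 7 = 0: x = (4 ± √44)/2, i.e. x ≈ 5.3166 or x ≈ -1.3166.

x = -1.3166 or x = 4 or x = 5.3166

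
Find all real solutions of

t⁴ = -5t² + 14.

t = -1.4142 or t = 1.4142

Let u = t². The equation becomes u² + 5u - 14 = 0.
Factor: (u + 7)(u - 2) = 0, so u = -7 or u = 2.
t² = -7 < 0 has no real solution.
t² = 2 gives t = ±√(2) ≈ ±1.4142.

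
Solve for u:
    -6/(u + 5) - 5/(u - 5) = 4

u = -6.6798 or u = 3.9298

Multiply both sides by (u + 5)(u - 5):
-6(u - 5) - 5(u + 5) = 4(u + 5)(u - 5).
Expand and collect terms: 4u^2 + 11u - 105 = 0.
By the quadratic formula, u = (-11 +/- sqrt(1801)) / 8, so u ~= 3.9298 or u ~= -6.6798.
Neither value makes a denominator zero (u != -5, u != 5), so both are valid.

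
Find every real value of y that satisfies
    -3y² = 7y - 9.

y = -3.255 or y = 0.9217

Rearrange to standard form: -3y² - 7y + 9 = 0.
Discriminant: (-7)² − 4·(-3)·9 = 157.
Quadratic formula: y = (7 ± √157) / (-6).
So y = -√(157)/6 - 7/6 ≈ -3.255 or y = -7/6 + √(157)/6 ≈ 0.9217.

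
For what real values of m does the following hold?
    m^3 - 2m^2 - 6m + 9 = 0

Possible rational roots are divisors of 9. Testing m = 3 gives 0, so (m - 3) is a factor.
Divide: m^3 - 2m^2 - 6m + 9 = (m - 3)(m^2 + m - 3).
Apply the quadratic formula to m^2 + m - 3 = 0: m = (-1 +/- sqrt(13))/2, i.e. m ~= 1.3028 or m ~= -2.3028.

m = -2.3028 or m = 1.3028 or m = 3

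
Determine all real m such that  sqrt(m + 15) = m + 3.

m = 1

Square both sides: m + 15 = (m + 3)^2.
Expand and rearrange: m^2 + 5m - 6 = 0.
Solving gives m = 1 or m = -6.
Check each candidate in the original equation:
  m = 1: sqrt(16) = 4, while m + 3 = 4 — valid.
  m = -6: sqrt(9) = 3, while m + 3 = -3 — extraneous.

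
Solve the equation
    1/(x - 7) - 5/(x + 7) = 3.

x = -8.6319 or x = 7.2985

Multiply both sides by (x - 7)(x + 7):
(x + 7) - 5(x - 7) = 3(x - 7)(x + 7).
Expand and collect terms: 3x² + 4x - 189 = 0.
By the quadratic formula, x = (-4 ± √2284) / 6, so x ≈ 7.2985 or x ≈ -8.6319.
Neither value makes a denominator zero (x ≠ 7, x ≠ -7), so both are valid.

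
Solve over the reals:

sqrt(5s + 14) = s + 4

Square both sides: 5s + 14 = (s + 4)^2.
Expand and rearrange: s^2 + 3s + 2 = 0.
Solving gives s = -1 or s = -2.
Check each candidate in the original equation:
  s = -1: sqrt(9) = 3, while s + 4 = 3 — valid.
  s = -2: sqrt(4) = 2, while s + 4 = 2 — valid.

s = -2 or s = -1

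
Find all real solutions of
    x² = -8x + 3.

Rearrange to standard form: x² + 8x - 3 = 0.
Discriminant: (8)² − 4·1·(-3) = 76.
Quadratic formula: x = (-8 ± √76) / 2.
So x = -4 + √(19) ≈ 0.3589 or x = -√(19) - 4 ≈ -8.3589.

x = -8.3589 or x = 0.3589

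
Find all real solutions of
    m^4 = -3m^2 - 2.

No real solutions.

Let u = m^2. The equation becomes u^2 + 3u + 2 = 0.
Factor: (u + 2)(u + 1) = 0, so u = -2 or u = -1.
m^2 = -2 < 0 has no real solution.
m^2 = -1 < 0 has no real solution.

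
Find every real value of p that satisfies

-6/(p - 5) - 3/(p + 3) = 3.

Multiply both sides by (p - 5)(p + 3):
-6(p + 3) - 3(p - 5) = 3(p - 5)(p + 3).
Expand and collect terms: 3p² + 3p - 42 = 0.
By the quadratic formula, p = (-3 ± √513) / 6, so p ≈ 3.2749 or p ≈ -4.2749.
Neither value makes a denominator zero (p ≠ 5, p ≠ -3), so both are valid.

p = -4.2749 or p = 3.2749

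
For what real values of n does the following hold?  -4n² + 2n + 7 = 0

n = -1.0963 or n = 1.5963

Discriminant: (2)² − 4·(-4)·7 = 116.
Quadratic formula: n = (-2 ± √116) / (-8).
So n = 1/4 - √(29)/4 ≈ -1.0963 or n = 1/4 + √(29)/4 ≈ 1.5963.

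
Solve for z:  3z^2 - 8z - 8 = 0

Discriminant: (-8)^2 - 4*3*(-8) = 160.
Quadratic formula: z = (8 +/- sqrt(160)) / 6.
So z = 4/3 + 2*sqrt(10)/3 ~= 3.4415 or z = 4/3 - 2*sqrt(10)/3 ~= -0.7749.

z = -0.7749 or z = 3.4415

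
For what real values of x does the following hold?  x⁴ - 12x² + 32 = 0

Let u = x². The equation becomes u² - 12u + 32 = 0.
Factor: (u - 4)(u - 8) = 0, so u = 4 or u = 8.
x² = 4 gives x = ±2.
x² = 8 gives x = ±2·√(2) ≈ ±2.8284.

x = -2.8284 or x = -2 or x = 2 or x = 2.8284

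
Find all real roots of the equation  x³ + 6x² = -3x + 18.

x = -4.3723 or x = -3 or x = 1.3723

Rearrange: x³ + 6x² + 3x - 18 = 0.
Possible rational roots are divisors of -18. Testing x = -3 gives 0, so (x + 3) is a factor.
Divide: x³ + 6x² + 3x - 18 = (x + 3)(x² + 3x - 6).
Apply the quadratic formula to x² + 3x - 6 = 0: x = (-3 ± √33)/2, i.e. x ≈ 1.3723 or x ≈ -4.3723.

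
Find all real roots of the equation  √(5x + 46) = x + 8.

x = -2

Square both sides: 5x + 46 = (x + 8)².
Expand and rearrange: x² + 11x + 18 = 0.
Solving gives x = -2 or x = -9.
Check each candidate in the original equation:
  x = -2: √(36) = 6, while x + 8 = 6 — valid.
  x = -9: √(1) = 1, while x + 8 = -1 — extraneous.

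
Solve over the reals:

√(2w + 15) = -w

Square both sides: 2w + 15 = (-w)².
Expand and rearrange: w² - 2w - 15 = 0.
Solving gives w = 5 or w = -3.
Check each candidate in the original equation:
  w = 5: √(25) = 5, while -w = -5 — extraneous.
  w = -3: √(9) = 3, while -w = 3 — valid.

w = -3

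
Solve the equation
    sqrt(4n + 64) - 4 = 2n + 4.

n = 0

Isolate the radical: sqrt(4n + 64) = 2n + 8.
Square both sides: 4n + 64 = (2n + 8)^2.
Expand and rearrange: 4n^2 + 28n = 0.
Solving gives n = 0 or n = -7.
Check each candidate in the original equation:
  n = 0: sqrt(64) = 8, while 2n + 8 = 8 — valid.
  n = -7: sqrt(36) = 6, while 2n + 8 = -6 — extraneous.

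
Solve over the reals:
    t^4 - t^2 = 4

t = -1.6005 or t = 1.6005

Let u = t^2. The equation becomes u^2 - u - 4 = 0.
By the quadratic formula, u = 1/2 + sqrt(17)/2 or u = 1/2 - sqrt(17)/2.
t^2 = 1/2 + sqrt(17)/2 gives t = +/-sqrt(1/2 + sqrt(17)/2) ~= +/-1.6005.
t^2 = 1/2 - sqrt(17)/2 < 0 has no real solution.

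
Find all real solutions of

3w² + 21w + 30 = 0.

Factor: 3(w + 5)(w + 2) = 0.
So w = -5 or w = -2.

w = -5 or w = -2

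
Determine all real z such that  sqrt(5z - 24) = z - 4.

z = 5 or z = 8

Square both sides: 5z - 24 = (z - 4)^2.
Expand and rearrange: z^2 - 13z + 40 = 0.
Solving gives z = 8 or z = 5.
Check each candidate in the original equation:
  z = 8: sqrt(16) = 4, while z - 4 = 4 — valid.
  z = 5: sqrt(1) = 1, while z - 4 = 1 — valid.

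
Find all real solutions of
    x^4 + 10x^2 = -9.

Let u = x^2. The equation becomes u^2 + 10u + 9 = 0.
Factor: (u + 9)(u + 1) = 0, so u = -9 or u = -1.
x^2 = -9 < 0 has no real solution.
x^2 = -1 < 0 has no real solution.

No real solutions.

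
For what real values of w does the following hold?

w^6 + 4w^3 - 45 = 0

Let u = w^3. The equation becomes u^2 + 4u - 45 = 0.
Factor: (u + 9)(u - 5) = 0, so u = -9 or u = 5.
w^3 = -9 gives w = -(9)^(1/3) ~= -2.0801.
w^3 = 5 gives w = (5)^(1/3) ~= 1.71.

w = -2.0801 or w = 1.71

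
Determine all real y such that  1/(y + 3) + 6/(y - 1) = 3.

y = -2.782 or y = 3.1153

Multiply both sides by (y + 3)(y - 1):
(y - 1) + 6(y + 3) = 3(y + 3)(y - 1).
Expand and collect terms: 3y^2 - y - 26 = 0.
By the quadratic formula, y = (1 +/- sqrt(313)) / 6, so y ~= 3.1153 or y ~= -2.782.
Neither value makes a denominator zero (y != -3, y != 1), so both are valid.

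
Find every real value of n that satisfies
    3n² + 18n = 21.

n = -7 or n = 1

Bring every term to one side: 3n² + 18n - 21 = 0.
Factor: 3(n + 7)(n - 1) = 0.
So n = -7 or n = 1.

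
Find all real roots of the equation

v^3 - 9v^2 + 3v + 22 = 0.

v = -1.3218 or v = 2 or v = 8.3218

Possible rational roots are divisors of 22. Testing v = 2 gives 0, so (v - 2) is a factor.
Divide: v^3 - 9v^2 + 3v + 22 = (v - 2)(v^2 - 7v - 11).
Apply the quadratic formula to v^2 - 7v - 11 = 0: v = (7 +/- sqrt(93))/2, i.e. v ~= 8.3218 or v ~= -1.3218.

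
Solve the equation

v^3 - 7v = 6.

v = -2 or v = -1 or v = 3

Rearrange: v^3 - 7v - 6 = 0.
Possible rational roots are divisors of -6. Testing v = 3 gives 0, so (v - 3) is a factor.
Divide: v^3 - 7v - 6 = (v - 3)(v^2 + 3v + 2).
Factor the quadratic: v = -1 or v = -2.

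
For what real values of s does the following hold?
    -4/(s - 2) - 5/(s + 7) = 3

Multiply both sides by (s - 2)(s + 7):
-4(s + 7) - 5(s - 2) = 3(s - 2)(s + 7).
Expand and collect terms: 3s² + 24s - 24 = 0.
By the quadratic formula, s = (-24 ± √864) / 6, so s ≈ 0.899 or s ≈ -8.899.
Neither value makes a denominator zero (s ≠ 2, s ≠ -7), so both are valid.

s = -8.899 or s = 0.899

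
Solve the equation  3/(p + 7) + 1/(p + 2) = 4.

p = -6.2913 or p = -1.7087

Multiply both sides by (p + 7)(p + 2):
3(p + 2) + (p + 7) = 4(p + 7)(p + 2).
Expand and collect terms: 4p² + 32p + 43 = 0.
By the quadratic formula, p = (-32 ± √336) / 8, so p ≈ -1.7087 or p ≈ -6.2913.
Neither value makes a denominator zero (p ≠ -7, p ≠ -2), so both are valid.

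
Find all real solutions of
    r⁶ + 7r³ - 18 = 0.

Let u = r³. The equation becomes u² + 7u - 18 = 0.
Factor: (u + 9)(u - 2) = 0, so u = -9 or u = 2.
r³ = -9 gives r = -∛(9) ≈ -2.0801.
r³ = 2 gives r = ∛(2) ≈ 1.2599.

r = -2.0801 or r = 1.2599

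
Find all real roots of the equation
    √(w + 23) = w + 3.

Square both sides: w + 23 = (w + 3)².
Expand and rearrange: w² + 5w - 14 = 0.
Solving gives w = 2 or w = -7.
Check each candidate in the original equation:
  w = 2: √(25) = 5, while w + 3 = 5 — valid.
  w = -7: √(16) = 4, while w + 3 = -4 — extraneous.

w = 2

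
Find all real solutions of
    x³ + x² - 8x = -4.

Rearrange: x³ + x² - 8x + 4 = 0.
Possible rational roots are divisors of 4. Testing x = 2 gives 0, so (x - 2) is a factor.
Divide: x³ + x² - 8x + 4 = (x - 2)(x² + 3x - 2).
Apply the quadratic formula to x² + 3x - 2 = 0: x = (-3 ± √17)/2, i.e. x ≈ 0.5616 or x ≈ -3.5616.

x = -3.5616 or x = 0.5616 or x = 2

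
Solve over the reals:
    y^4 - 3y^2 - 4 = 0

Let u = y^2. The equation becomes u^2 - 3u - 4 = 0.
Factor: (u + 1)(u - 4) = 0, so u = -1 or u = 4.
y^2 = -1 < 0 has no real solution.
y^2 = 4 gives y = +/-2.

y = -2 or y = 2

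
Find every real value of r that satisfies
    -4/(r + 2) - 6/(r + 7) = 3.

r = -9.4369 or r = -2.8964

Multiply both sides by (r + 2)(r + 7):
-4(r + 7) - 6(r + 2) = 3(r + 2)(r + 7).
Expand and collect terms: 3r² + 37r + 82 = 0.
By the quadratic formula, r = (-37 ± √385) / 6, so r ≈ -2.8964 or r ≈ -9.4369.
Neither value makes a denominator zero (r ≠ -2, r ≠ -7), so both are valid.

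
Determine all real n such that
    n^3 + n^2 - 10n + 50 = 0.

Possible rational roots are divisors of 50. Testing n = -5 gives 0, so (n + 5) is a factor.
Divide: n^3 + n^2 - 10n + 50 = (n + 5)(n^2 - 4n + 10).
The quadratic n^2 - 4n + 10 has discriminant -24 < 0, so no further real roots.

n = -5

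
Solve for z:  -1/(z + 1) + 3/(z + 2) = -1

z = -4.3028 or z = -0.6972

Multiply both sides by (z + 1)(z + 2):
-(z + 2) + 3(z + 1) = -(z + 1)(z + 2).
Expand and collect terms: -z² - 5z - 3 = 0.
By the quadratic formula, z = (5 ± √13) / -2, so z ≈ -4.3028 or z ≈ -0.6972.
Neither value makes a denominator zero (z ≠ -1, z ≠ -2), so both are valid.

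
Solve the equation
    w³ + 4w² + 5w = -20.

w = -4

Rearrange: w³ + 4w² + 5w + 20 = 0.
Possible rational roots are divisors of 20. Testing w = -4 gives 0, so (w + 4) is a factor.
Divide: w³ + 4w² + 5w + 20 = (w + 4)(w² + 5).
The quadratic w² + 5 has discriminant -20 < 0, so no further real roots.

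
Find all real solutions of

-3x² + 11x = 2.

Rearrange to standard form: -3x² + 11x - 2 = 0.
Discriminant: (11)² − 4·(-3)·(-2) = 97.
Quadratic formula: x = (-11 ± √97) / (-6).
So x = 11/6 - √(97)/6 ≈ 0.1919 or x = √(97)/6 + 11/6 ≈ 3.4748.

x = 0.1919 or x = 3.4748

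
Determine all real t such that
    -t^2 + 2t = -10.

Rearrange to standard form: -t^2 + 2t + 10 = 0.
Discriminant: (2)^2 - 4*(-1)*10 = 44.
Quadratic formula: t = (-2 +/- sqrt(44)) / (-2).
So t = 1 - sqrt(11) ~= -2.3166 or t = 1 + sqrt(11) ~= 4.3166.

t = -2.3166 or t = 4.3166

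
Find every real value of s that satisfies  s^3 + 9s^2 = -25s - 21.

s = -4.4142 or s = -3 or s = -1.5858

Rearrange: s^3 + 9s^2 + 25s + 21 = 0.
Possible rational roots are divisors of 21. Testing s = -3 gives 0, so (s + 3) is a factor.
Divide: s^3 + 9s^2 + 25s + 21 = (s + 3)(s^2 + 6s + 7).
Apply the quadratic formula to s^2 + 6s + 7 = 0: s = (-6 +/- sqrt(8))/2, i.e. s ~= -1.5858 or s ~= -4.4142.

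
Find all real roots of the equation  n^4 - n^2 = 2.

Let u = n^2. The equation becomes u^2 - u - 2 = 0.
Factor: (u + 1)(u - 2) = 0, so u = -1 or u = 2.
n^2 = -1 < 0 has no real solution.
n^2 = 2 gives n = +/-sqrt(2) ~= +/-1.4142.

n = -1.4142 or n = 1.4142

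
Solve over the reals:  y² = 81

Bring every term to one side: y² - 81 = 0.
Factor: (y - 9)(y + 9) = 0.
So y = 9 or y = -9.

y = -9 or y = 9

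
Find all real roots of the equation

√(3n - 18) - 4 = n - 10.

Isolate the radical: √(3n - 18) = n - 6.
Square both sides: 3n - 18 = (n - 6)².
Expand and rearrange: n² - 15n + 54 = 0.
Solving gives n = 9 or n = 6.
Check each candidate in the original equation:
  n = 9: √(9) = 3, while n - 6 = 3 — valid.
  n = 6: √(0) = 0, while n - 6 = 0 — valid.

n = 6 or n = 9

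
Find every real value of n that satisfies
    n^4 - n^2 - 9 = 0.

n = -1.8819 or n = 1.8819

Let u = n^2. The equation becomes u^2 - u - 9 = 0.
By the quadratic formula, u = 1/2 + sqrt(37)/2 or u = 1/2 - sqrt(37)/2.
n^2 = 1/2 + sqrt(37)/2 gives n = +/-sqrt(1/2 + sqrt(37)/2) ~= +/-1.8819.
n^2 = 1/2 - sqrt(37)/2 < 0 has no real solution.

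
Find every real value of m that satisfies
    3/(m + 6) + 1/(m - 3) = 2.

m = -4.5927 or m = 3.5927

Multiply both sides by (m + 6)(m - 3):
3(m - 3) + (m + 6) = 2(m + 6)(m - 3).
Expand and collect terms: 2m² + 2m - 33 = 0.
By the quadratic formula, m = (-2 ± √268) / 4, so m ≈ 3.5927 or m ≈ -4.5927.
Neither value makes a denominator zero (m ≠ -6, m ≠ 3), so both are valid.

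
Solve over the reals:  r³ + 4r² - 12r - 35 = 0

r = -5 or r = -2.1926 or r = 3.1926

Possible rational roots are divisors of -35. Testing r = -5 gives 0, so (r + 5) is a factor.
Divide: r³ + 4r² - 12r - 35 = (r + 5)(r² - r - 7).
Apply the quadratic formula to r² - r - 7 = 0: r = (1 ± √29)/2, i.e. r ≈ 3.1926 or r ≈ -2.1926.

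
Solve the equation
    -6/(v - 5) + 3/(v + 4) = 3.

v = -2.6458 or v = 2.6458

Multiply both sides by (v - 5)(v + 4):
-6(v + 4) + 3(v - 5) = 3(v - 5)(v + 4).
Expand and collect terms: 3v² - 21 = 0.
By the quadratic formula, v = (0 ± √252) / 6, so v ≈ 2.6458 or v ≈ -2.6458.
Neither value makes a denominator zero (v ≠ 5, v ≠ -4), so both are valid.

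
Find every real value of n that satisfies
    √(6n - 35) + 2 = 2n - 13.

Isolate the radical: √(6n - 35) = 2n - 15.
Square both sides: 6n - 35 = (2n - 15)².
Expand and rearrange: 4n² - 66n + 260 = 0.
Solving gives n = 10 or n = 6.5.
Check each candidate in the original equation:
  n = 10: √(25) = 5, while 2n - 15 = 5 — valid.
  n = 6.5: √(4) = 2, while 2n - 15 = -2 — extraneous.

n = 10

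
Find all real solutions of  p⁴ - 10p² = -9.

p = -3 or p = -1 or p = 1 or p = 3

Let u = p². The equation becomes u² - 10u + 9 = 0.
Factor: (u - 1)(u - 9) = 0, so u = 1 or u = 9.
p² = 1 gives p = ±1.
p² = 9 gives p = ±3.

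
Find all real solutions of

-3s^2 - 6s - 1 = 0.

Discriminant: (-6)^2 - 4*(-3)*(-1) = 24.
Quadratic formula: s = (6 +/- sqrt(24)) / (-6).
So s = -1 - sqrt(6)/3 ~= -1.8165 or s = -1 + sqrt(6)/3 ~= -0.1835.

s = -1.8165 or s = -0.1835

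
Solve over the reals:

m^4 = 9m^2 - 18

Let u = m^2. The equation becomes u^2 - 9u + 18 = 0.
Factor: (u - 3)(u - 6) = 0, so u = 3 or u = 6.
m^2 = 3 gives m = +/-sqrt(3) ~= +/-1.7321.
m^2 = 6 gives m = +/-sqrt(6) ~= +/-2.4495.

m = -2.4495 or m = -1.7321 or m = 1.7321 or m = 2.4495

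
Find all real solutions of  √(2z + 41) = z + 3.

z = 4

Square both sides: 2z + 41 = (z + 3)².
Expand and rearrange: z² + 4z - 32 = 0.
Solving gives z = 4 or z = -8.
Check each candidate in the original equation:
  z = 4: √(49) = 7, while z + 3 = 7 — valid.
  z = -8: √(25) = 5, while z + 3 = -5 — extraneous.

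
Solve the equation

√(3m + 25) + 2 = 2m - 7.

Isolate the radical: √(3m + 25) = 2m - 9.
Square both sides: 3m + 25 = (2m - 9)².
Expand and rearrange: 4m² - 39m + 56 = 0.
Solving gives m = 8 or m = 1.75.
Check each candidate in the original equation:
  m = 8: √(49) = 7, while 2m - 9 = 7 — valid.
  m = 1.75: √(30.25) = 5.5, while 2m - 9 = -5.5 — extraneous.

m = 8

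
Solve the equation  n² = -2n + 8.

Bring every term to one side: n² + 2n - 8 = 0.
Factor: (n - 2)(n + 4) = 0.
So n = 2 or n = -4.

n = -4 or n = 2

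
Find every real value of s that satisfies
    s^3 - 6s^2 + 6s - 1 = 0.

Possible rational roots are divisors of -1. Testing s = 1 gives 0, so (s - 1) is a factor.
Divide: s^3 - 6s^2 + 6s - 1 = (s - 1)(s^2 - 5s + 1).
Apply the quadratic formula to s^2 - 5s + 1 = 0: s = (5 +/- sqrt(21))/2, i.e. s ~= 4.7913 or s ~= 0.2087.

s = 0.2087 or s = 1 or s = 4.7913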